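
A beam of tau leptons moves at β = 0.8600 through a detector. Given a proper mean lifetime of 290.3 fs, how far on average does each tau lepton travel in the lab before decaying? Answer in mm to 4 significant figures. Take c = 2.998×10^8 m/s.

γ = 1/√(1 − 0.8600²) = 1.95965
Dilated lifetime: Δt = γτ₀ = 1.95965 × 290.3 fs = 568.888 fs
d = vΔt = 0.8600c × 568.888 fs = 2.57828×10^8 m/s × 5.68888×10^-13 s = 0.1467 mm

d ≈ 0.1467 mm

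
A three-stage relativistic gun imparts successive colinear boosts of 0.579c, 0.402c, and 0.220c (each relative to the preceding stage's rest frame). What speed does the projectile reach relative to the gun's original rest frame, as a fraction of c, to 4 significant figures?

Compose boost 2: (0.402 + 0.579)/(1 + 0.402×0.579) = 0.9810/1.23276 = 0.795777
Compose boost 3: (0.220 + 0.795777)/(1 + 0.220×0.795777) = 1.01578/1.17507 = 0.8644

u ≈ 0.8644c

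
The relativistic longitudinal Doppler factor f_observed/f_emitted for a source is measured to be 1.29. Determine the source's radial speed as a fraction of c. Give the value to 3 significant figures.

β ≈ 0.249

f_obs/f_src = √((1+β)/(1−β)) = 1.29  ⇒  (1+β)/(1−β) = 1.6641
β = |1 − D²|/(1 + D²) = |1 − 1.6641|/(1 + 1.6641) = 0.249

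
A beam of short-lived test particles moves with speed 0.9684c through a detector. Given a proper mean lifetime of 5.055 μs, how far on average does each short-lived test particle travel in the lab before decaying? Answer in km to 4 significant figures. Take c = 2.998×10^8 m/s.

d ≈ 5.884 km

γ = 1/√(1 − 0.9684²) = 4.00959
Dilated lifetime: Δt = γτ₀ = 4.00959 × 5.055 μs = 20.2685 μs
d = vΔt = 0.9684c × 20.2685 μs = 2.90326×10^8 m/s × 2.02685×10^-5 s = 5.884 km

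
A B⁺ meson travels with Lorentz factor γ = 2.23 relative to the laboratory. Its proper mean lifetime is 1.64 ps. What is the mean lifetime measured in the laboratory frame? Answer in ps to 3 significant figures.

Δt ≈ 3.66 ps

γ = 2.23 (given)
Time dilation: Δt = γτ₀ = 2.23 × 1.64 ps = 3.66 ps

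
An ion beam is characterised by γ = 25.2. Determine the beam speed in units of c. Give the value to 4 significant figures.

β = √(1 − 1/γ²) = √(1 − 1/25.2²) = √(0.998425) = 0.9992

β ≈ 0.9992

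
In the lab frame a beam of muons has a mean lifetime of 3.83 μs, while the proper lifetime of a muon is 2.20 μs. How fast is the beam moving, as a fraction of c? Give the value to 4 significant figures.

β ≈ 0.8186

γ = Δt/τ₀ = 3.83/2.20 = 1.74091
β = √(1 − 1/γ²) = √(1 − 1/1.74091²) = 0.8186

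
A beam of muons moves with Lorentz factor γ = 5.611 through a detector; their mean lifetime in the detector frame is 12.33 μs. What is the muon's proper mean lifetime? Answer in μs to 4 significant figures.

γ = 5.611 (given)
Proper time: τ₀ = Δt/γ = 12.33/5.611 = 2.197 μs

τ₀ ≈ 2.197 μs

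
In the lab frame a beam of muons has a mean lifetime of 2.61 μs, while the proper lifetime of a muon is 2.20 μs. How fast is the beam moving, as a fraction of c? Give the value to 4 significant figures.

β ≈ 0.5381

γ = Δt/τ₀ = 2.61/2.20 = 1.18636
β = √(1 − 1/γ²) = √(1 − 1/1.18636²) = 0.5381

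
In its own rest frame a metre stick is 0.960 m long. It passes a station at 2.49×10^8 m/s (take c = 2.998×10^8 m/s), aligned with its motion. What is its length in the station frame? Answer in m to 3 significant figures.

β = v/c = 2.49×10^8 / 2.998×10^8 = 0.83055
γ = 1/√(1 − 0.83055²) = 1.7955
Length contraction: L = L₀/γ = 0.960/1.7955 = 0.535 m

L ≈ 0.535 m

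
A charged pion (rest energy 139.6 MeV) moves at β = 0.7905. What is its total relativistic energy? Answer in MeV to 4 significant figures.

E ≈ 227.9 MeV

γ = 1/√(1 − 0.7905²) = 1.63275
E = γm₀c² = 1.63275 × 139.6 MeV = 227.9 MeV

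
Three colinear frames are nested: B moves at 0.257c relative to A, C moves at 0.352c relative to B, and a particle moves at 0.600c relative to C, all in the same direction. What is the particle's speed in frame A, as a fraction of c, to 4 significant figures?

u ≈ 0.8677c

Compose boost 2: (0.352 + 0.257)/(1 + 0.352×0.257) = 0.6090/1.09046 = 0.558478
Compose boost 3: (0.600 + 0.558478)/(1 + 0.600×0.558478) = 1.15848/1.33509 = 0.8677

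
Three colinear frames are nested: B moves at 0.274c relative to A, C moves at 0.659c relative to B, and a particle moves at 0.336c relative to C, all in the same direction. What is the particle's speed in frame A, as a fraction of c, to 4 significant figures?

Compose boost 2: (0.659 + 0.274)/(1 + 0.659×0.274) = 0.9330/1.18057 = 0.790299
Compose boost 3: (0.336 + 0.790299)/(1 + 0.336×0.790299) = 1.12630/1.26554 = 0.8900

u ≈ 0.8900c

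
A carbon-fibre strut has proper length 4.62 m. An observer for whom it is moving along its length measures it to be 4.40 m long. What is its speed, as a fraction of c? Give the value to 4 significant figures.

β ≈ 0.3049

γ = L₀/L = 4.62/4.40 = 1.05000
β = √(1 − 1/γ²) = 0.3049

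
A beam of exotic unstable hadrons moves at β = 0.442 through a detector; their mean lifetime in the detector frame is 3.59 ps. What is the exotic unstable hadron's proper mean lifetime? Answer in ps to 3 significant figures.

γ = 1/√(1 − 0.442²) = 1.1148
Proper time: τ₀ = Δt/γ = 3.59/1.1148 = 3.22 ps

τ₀ ≈ 3.22 ps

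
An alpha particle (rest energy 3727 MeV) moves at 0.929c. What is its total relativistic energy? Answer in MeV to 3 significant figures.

γ = 1/√(1 − 0.929²) = 2.7021
E = γm₀c² = 2.7021 × 3727 MeV = 10100 MeV

E ≈ 10100 MeV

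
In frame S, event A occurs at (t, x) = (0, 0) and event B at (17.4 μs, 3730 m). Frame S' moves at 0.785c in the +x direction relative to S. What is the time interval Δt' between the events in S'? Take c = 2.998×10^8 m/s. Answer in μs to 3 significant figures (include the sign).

Δt' ≈ 12.3 μs

γ = 1/√(1 − 0.785²) = 1.6142
Δt' = γ(Δt − vΔx/c²) = 1.6142 × (17.4 μs − 0.785×3730 m / (2.998×10^8 m/s))
= 1.6142 × (7.6333 μs) = 12.3 μs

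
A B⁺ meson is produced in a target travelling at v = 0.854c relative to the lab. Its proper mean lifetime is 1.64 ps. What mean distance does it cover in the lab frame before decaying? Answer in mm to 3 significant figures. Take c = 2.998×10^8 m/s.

d ≈ 0.807 mm

γ = 1/√(1 − 0.854²) = 1.9221
Dilated lifetime: Δt = γτ₀ = 1.9221 × 1.64 ps = 3.1522 ps
d = vΔt = 0.854c × 3.1522 ps = 2.5603×10^8 m/s × 3.1522×10^-12 s = 0.807 mm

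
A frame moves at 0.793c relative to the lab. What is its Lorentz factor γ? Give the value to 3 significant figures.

γ ≈ 1.64

γ = 1/√(1 − β²) = 1/√(1 − 0.793²) = 1/√(0.37115) = 1.64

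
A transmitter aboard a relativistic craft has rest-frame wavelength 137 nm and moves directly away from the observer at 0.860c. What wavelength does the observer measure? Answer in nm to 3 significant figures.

Relativistic Doppler: λ_obs = λ_src √((1+β)/(1−β))
= 137 × √(1.8600/0.14000) = 137 × 3.6450 = 499 nm

λ_obs ≈ 499 nm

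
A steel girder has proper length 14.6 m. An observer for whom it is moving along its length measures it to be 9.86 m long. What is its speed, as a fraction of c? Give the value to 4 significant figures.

γ = L₀/L = 14.6/9.86 = 1.48073
β = √(1 − 1/γ²) = 0.7375

β ≈ 0.7375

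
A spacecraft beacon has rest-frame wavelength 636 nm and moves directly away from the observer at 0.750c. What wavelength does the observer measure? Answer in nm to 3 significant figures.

Relativistic Doppler: λ_obs = λ_src √((1+β)/(1−β))
= 636 × √(1.7500/0.25000) = 636 × 2.6458 = 1680 nm

λ_obs ≈ 1680 nm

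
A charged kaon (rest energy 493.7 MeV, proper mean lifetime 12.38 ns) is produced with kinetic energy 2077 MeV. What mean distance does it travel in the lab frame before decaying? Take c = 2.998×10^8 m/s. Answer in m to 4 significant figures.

d ≈ 18.97 m

γ = 1 + K/(m₀c²) = 1 + 2077/493.7 = 5.20701
β = √(1 − 1/γ²) = 0.981385
Dilated lifetime: γτ₀ = 5.20701 × 12.38 ns = 64.4628 ns
d = βc·γτ₀ = 0.981385 × (2.998×10^8 m/s) × 6.44628×10^-8 s = 18.97 m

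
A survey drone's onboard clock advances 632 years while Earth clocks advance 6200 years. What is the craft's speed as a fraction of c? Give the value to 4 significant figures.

β ≈ 0.9948

γ = Δt/τ₀ = 6200/632 = 9.81013
β = √(1 − 1/γ²) = √(1 − 1/9.81013²) = 0.9948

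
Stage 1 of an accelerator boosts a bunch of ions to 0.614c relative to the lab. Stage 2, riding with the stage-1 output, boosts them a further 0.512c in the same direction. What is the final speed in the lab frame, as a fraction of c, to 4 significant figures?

Compose boost 2: (0.512 + 0.614)/(1 + 0.512×0.614) = 1.126/1.31437 = 0.8567

u ≈ 0.8567c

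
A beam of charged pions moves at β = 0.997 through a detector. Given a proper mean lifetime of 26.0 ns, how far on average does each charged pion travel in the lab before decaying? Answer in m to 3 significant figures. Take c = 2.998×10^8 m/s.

d ≈ 100 m

γ = 1/√(1 − 0.997²) = 12.920
Dilated lifetime: Δt = γτ₀ = 12.920 × 26.0 ns = 335.91 ns
d = vΔt = 0.997c × 335.91 ns = 2.9890×10^8 m/s × 3.3591×10^-7 s = 100 m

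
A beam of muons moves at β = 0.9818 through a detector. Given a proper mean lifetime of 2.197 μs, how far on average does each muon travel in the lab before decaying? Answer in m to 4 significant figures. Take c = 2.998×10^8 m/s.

γ = 1/√(1 − 0.9818²) = 5.26544
Dilated lifetime: Δt = γτ₀ = 5.26544 × 2.197 μs = 11.5682 μs
d = vΔt = 0.9818c × 11.5682 μs = 2.94344×10^8 m/s × 1.15682×10^-5 s = 3405 m

d ≈ 3405 m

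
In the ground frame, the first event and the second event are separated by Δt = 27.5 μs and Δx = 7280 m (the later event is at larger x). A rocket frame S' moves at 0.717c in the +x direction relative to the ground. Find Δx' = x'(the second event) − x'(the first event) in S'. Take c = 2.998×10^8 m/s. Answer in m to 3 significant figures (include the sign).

γ = 1/√(1 − 0.717²) = 1.4346
Δx' = γ(Δx − vΔt) = 1.4346 × (7280 m − 0.717×(2.998×10^8 m/s)×27.5×10^-6 s)
= 1.4346 × (1368.7 m) = 1960 m

Δx' ≈ 1960 m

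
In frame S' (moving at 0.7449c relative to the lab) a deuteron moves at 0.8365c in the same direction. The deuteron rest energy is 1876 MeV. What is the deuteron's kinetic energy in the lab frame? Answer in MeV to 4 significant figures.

K ≈ 6453 MeV

u_lab = (0.8365 + 0.7449)/(1 + 0.8365×0.7449) = 0.9743031
γ = 1/√(1 − 0.9743031²) = 4.43969
K = (γ − 1)m₀c² = (4.43969 − 1) × 1876 = 3.43969 × 1876 = 6453 MeV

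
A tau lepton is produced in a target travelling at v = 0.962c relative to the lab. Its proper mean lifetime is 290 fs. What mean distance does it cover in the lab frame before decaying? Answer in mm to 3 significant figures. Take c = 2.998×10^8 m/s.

γ = 1/√(1 − 0.962²) = 3.6623
Dilated lifetime: Δt = γτ₀ = 3.6623 × 290 fs = 1062.1 fs
d = vΔt = 0.962c × 1062.1 fs = 2.8841×10^8 m/s × 1.0621×10^-12 s = 0.306 mm

d ≈ 0.306 mm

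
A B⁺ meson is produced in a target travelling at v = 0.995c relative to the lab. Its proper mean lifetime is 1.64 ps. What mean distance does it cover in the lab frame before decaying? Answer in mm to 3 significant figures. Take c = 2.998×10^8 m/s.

d ≈ 4.90 mm

γ = 1/√(1 − 0.995²) = 10.013
Dilated lifetime: Δt = γτ₀ = 10.013 × 1.64 ps = 16.421 ps
d = vΔt = 0.995c × 16.421 ps = 2.9830×10^8 m/s × 1.6421×10^-11 s = 4.90 mm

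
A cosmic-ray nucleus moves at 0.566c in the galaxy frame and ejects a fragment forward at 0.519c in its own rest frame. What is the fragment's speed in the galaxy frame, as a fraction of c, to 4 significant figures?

u ≈ 0.8386c

Compose boost 2: (0.519 + 0.566)/(1 + 0.519×0.566) = 1.085/1.29375 = 0.8386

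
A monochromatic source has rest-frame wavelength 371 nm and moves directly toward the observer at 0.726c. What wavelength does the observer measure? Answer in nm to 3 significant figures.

λ_obs ≈ 148 nm

Relativistic Doppler: λ_obs = λ_src √((1−β)/(1+β))
= 371 × √(0.27400/1.7260) = 371 × 0.39843 = 148 nm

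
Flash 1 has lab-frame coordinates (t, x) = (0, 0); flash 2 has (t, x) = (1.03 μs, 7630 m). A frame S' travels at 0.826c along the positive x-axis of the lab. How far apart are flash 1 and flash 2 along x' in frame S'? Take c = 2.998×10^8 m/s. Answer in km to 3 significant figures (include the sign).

γ = 1/√(1 − 0.826²) = 1.7741
Δx' = γ(Δx − vΔt) = 1.7741 × (7630 m − 0.826×(2.998×10^8 m/s)×1.03×10^-6 s)
= 1.7741 × (7374.9 m) = 13.1 km

Δx' ≈ 13.1 km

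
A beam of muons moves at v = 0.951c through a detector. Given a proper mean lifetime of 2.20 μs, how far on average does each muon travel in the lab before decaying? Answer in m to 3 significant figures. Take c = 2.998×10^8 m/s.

d ≈ 2030 m

γ = 1/√(1 − 0.951²) = 3.2342
Dilated lifetime: Δt = γτ₀ = 3.2342 × 2.20 μs = 7.1153 μs
d = vΔt = 0.951c × 7.1153 μs = 2.8511×10^8 m/s × 7.1153×10^-6 s = 2030 m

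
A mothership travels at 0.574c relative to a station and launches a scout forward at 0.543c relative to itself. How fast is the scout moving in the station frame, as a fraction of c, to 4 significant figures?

u ≈ 0.8516c

Compose boost 2: (0.543 + 0.574)/(1 + 0.543×0.574) = 1.117/1.31168 = 0.8516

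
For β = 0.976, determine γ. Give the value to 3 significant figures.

γ ≈ 4.59

γ = 1/√(1 − β²) = 1/√(1 − 0.976²) = 1/√(0.047424) = 4.59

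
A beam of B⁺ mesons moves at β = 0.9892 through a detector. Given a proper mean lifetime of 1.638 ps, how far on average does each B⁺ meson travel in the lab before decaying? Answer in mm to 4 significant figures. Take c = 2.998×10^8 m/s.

d ≈ 3.314 mm

γ = 1/√(1 − 0.9892²) = 6.82258
Dilated lifetime: Δt = γτ₀ = 6.82258 × 1.638 ps = 11.1754 ps
d = vΔt = 0.9892c × 11.1754 ps = 2.96562×10^8 m/s × 1.11754×10^-11 s = 3.314 mm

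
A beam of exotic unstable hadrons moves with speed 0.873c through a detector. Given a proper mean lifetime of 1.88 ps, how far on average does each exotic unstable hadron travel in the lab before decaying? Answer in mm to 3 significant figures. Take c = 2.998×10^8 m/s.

d ≈ 1.01 mm

γ = 1/√(1 − 0.873²) = 2.0504
Dilated lifetime: Δt = γτ₀ = 2.0504 × 1.88 ps = 3.8547 ps
d = vΔt = 0.873c × 3.8547 ps = 2.6173×10^8 m/s × 3.8547×10^-12 s = 1.01 mm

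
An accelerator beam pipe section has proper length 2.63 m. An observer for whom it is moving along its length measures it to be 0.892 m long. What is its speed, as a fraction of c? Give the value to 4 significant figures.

γ = L₀/L = 2.63/0.892 = 2.94843
β = √(1 − 1/γ²) = 0.9407

β ≈ 0.9407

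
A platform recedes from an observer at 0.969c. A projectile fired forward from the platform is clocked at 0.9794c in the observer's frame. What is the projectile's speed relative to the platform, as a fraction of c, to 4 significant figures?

u' ≈ 0.2041c

Inverse velocity addition: u' = (u − v)/(1 − uv/c²)
= (0.9794 − 0.969)/(1 − 0.9794×0.969) = 0.01040/0.0509614 = 0.2041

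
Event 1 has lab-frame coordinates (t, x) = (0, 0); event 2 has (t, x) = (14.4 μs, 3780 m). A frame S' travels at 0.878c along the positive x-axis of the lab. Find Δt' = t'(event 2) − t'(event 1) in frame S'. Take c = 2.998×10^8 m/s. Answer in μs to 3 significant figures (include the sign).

γ = 1/√(1 − 0.878²) = 2.0892
Δt' = γ(Δt − vΔx/c²) = 2.0892 × (14.4 μs − 0.878×3780 m / (2.998×10^8 m/s))
= 2.0892 × (3.3298 μs) = 6.96 μs

Δt' ≈ 6.96 μs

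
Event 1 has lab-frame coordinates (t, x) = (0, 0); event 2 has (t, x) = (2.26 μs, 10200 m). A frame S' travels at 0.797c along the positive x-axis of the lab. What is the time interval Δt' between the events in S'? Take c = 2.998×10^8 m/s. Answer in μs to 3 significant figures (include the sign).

γ = 1/√(1 − 0.797²) = 1.6557
Δt' = γ(Δt − vΔx/c²) = 1.6557 × (2.26 μs − 0.797×10200 m / (2.998×10^8 m/s))
= 1.6557 × (-24.856 μs) = -41.2 μs

Δt' ≈ -41.2 μs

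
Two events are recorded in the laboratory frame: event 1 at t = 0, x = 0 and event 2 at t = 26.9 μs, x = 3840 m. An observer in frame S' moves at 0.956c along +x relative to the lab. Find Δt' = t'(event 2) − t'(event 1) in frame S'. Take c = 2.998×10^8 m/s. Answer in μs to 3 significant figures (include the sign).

γ = 1/√(1 − 0.956²) = 3.4087
Δt' = γ(Δt − vΔx/c²) = 3.4087 × (26.9 μs − 0.956×3840 m / (2.998×10^8 m/s))
= 3.4087 × (14.655 μs) = 50.0 μs

Δt' ≈ 50.0 μs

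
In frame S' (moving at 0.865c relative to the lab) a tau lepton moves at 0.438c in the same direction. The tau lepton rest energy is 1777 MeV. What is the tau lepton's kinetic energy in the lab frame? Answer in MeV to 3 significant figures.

u_lab = (0.438 + 0.865)/(1 + 0.438×0.865) = 0.944977
γ = 1/√(1 − 0.944977²) = 3.0568
K = (γ − 1)m₀c² = (3.0568 − 1) × 1777 = 2.0568 × 1777 = 3650 MeV

K ≈ 3650 MeV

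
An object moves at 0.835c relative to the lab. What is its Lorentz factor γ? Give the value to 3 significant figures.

γ ≈ 1.82

γ = 1/√(1 − β²) = 1/√(1 − 0.835²) = 1/√(0.30278) = 1.82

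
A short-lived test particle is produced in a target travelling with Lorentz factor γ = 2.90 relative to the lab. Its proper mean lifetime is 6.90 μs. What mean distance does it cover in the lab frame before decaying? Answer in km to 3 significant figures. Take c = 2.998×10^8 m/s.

d ≈ 5.63 km

β = √(1 − 1/γ²) = √(1 − 1/2.90²) = 0.93867
Dilated lifetime: Δt = γτ₀ = 2.90 × 6.90 μs = 20.010 μs
d = vΔt = 0.93867c × 20.010 μs = 2.8141×10^8 m/s × 2.0010×10^-5 s = 5.63 km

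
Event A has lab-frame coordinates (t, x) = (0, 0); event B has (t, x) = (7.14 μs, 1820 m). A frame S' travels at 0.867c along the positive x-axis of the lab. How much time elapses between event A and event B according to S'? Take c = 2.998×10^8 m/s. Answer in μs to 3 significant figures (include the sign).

Δt' ≈ 3.77 μs

γ = 1/√(1 − 0.867²) = 2.0068
Δt' = γ(Δt − vΔx/c²) = 2.0068 × (7.14 μs − 0.867×1820 m / (2.998×10^8 m/s))
= 2.0068 × (1.8767 μs) = 3.77 μs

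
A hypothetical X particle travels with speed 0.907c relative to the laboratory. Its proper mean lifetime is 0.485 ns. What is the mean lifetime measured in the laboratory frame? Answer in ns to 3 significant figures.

Δt ≈ 1.15 ns

γ = 1/√(1 − 0.907²) = 2.3746
Time dilation: Δt = γτ₀ = 2.3746 × 0.485 ns = 1.15 ns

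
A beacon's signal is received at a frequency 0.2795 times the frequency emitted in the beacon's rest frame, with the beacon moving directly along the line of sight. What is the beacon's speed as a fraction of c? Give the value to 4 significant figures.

f_obs/f_src = √((1−β)/(1+β)) = 0.2795  ⇒  (1−β)/(1+β) = 0.0781203
β = |1 − D²|/(1 + D²) = |1 − 0.0781203|/(1 + 0.0781203) = 0.8551

β ≈ 0.8551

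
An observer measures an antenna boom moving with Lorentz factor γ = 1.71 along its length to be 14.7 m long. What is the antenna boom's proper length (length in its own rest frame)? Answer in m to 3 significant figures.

L₀ ≈ 25.1 m

γ = 1.71 (given)
L₀ = γL = 1.71 × 14.7 = 25.1 m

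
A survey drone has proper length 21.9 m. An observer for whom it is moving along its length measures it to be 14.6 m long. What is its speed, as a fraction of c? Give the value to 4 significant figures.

β ≈ 0.7454

γ = L₀/L = 21.9/14.6 = 1.50000
β = √(1 − 1/γ²) = 0.7454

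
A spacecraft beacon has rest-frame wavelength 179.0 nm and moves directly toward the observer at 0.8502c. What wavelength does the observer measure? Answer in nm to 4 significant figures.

Relativistic Doppler: λ_obs = λ_src √((1−β)/(1+β))
= 179.0 × √(0.149800/1.85020) = 179.0 × 0.284542 = 50.93 nm

λ_obs ≈ 50.93 nm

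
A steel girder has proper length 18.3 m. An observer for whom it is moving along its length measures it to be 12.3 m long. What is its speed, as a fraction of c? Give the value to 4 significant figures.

β ≈ 0.7404

γ = L₀/L = 18.3/12.3 = 1.48780
β = √(1 − 1/γ²) = 0.7404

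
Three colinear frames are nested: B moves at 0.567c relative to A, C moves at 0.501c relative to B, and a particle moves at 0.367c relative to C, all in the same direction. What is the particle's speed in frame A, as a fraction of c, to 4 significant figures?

Compose boost 2: (0.501 + 0.567)/(1 + 0.501×0.567) = 1.068/1.28407 = 0.831732
Compose boost 3: (0.367 + 0.831732)/(1 + 0.367×0.831732) = 1.19873/1.30525 = 0.9184

u ≈ 0.9184c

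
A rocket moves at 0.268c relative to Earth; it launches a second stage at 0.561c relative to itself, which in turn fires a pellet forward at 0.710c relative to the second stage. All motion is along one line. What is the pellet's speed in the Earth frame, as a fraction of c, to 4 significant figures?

u ≈ 0.9464c

Compose boost 2: (0.561 + 0.268)/(1 + 0.561×0.268) = 0.8290/1.15035 = 0.720651
Compose boost 3: (0.710 + 0.720651)/(1 + 0.710×0.720651) = 1.43065/1.51166 = 0.9464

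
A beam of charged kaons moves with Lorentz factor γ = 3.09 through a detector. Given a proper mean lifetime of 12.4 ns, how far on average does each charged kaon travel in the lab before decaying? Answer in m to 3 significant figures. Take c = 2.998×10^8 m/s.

d ≈ 10.9 m

β = √(1 − 1/γ²) = √(1 − 1/3.09²) = 0.94619
Dilated lifetime: Δt = γτ₀ = 3.09 × 12.4 ns = 38.316 ns
d = vΔt = 0.94619c × 38.316 ns = 2.8367×10^8 m/s × 3.8316×10^-8 s = 10.9 m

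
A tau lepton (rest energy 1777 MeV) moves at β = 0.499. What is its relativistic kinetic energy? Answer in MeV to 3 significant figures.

γ = 1/√(1 − 0.499²) = 1.1539
K = (γ − 1)m₀c² = (1.1539 − 1) × 1777 MeV = 0.15393 × 1777 MeV = 274 MeV

K ≈ 274 MeV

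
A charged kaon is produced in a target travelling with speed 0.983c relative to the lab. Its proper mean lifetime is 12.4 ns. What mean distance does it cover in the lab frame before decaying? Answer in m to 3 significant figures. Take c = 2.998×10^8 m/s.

d ≈ 19.9 m

γ = 1/√(1 − 0.983²) = 5.4465
Dilated lifetime: Δt = γτ₀ = 5.4465 × 12.4 ns = 67.536 ns
d = vΔt = 0.983c × 67.536 ns = 2.9470×10^8 m/s × 6.7536×10^-8 s = 19.9 m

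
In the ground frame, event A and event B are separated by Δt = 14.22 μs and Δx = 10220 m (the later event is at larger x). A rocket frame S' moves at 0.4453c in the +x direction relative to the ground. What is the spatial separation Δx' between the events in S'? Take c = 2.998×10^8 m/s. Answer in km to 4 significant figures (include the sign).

Δx' ≈ 9.294 km

γ = 1/√(1 − 0.4453²) = 1.11684
Δx' = γ(Δx − vΔt) = 1.11684 × (10220 m − 0.4453×(2.998×10^8 m/s)×14.22×10^-6 s)
= 1.11684 × (8321.62 m) = 9.294 km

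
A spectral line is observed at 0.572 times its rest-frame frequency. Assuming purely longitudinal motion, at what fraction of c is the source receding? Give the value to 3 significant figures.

f_obs/f_src = √((1−β)/(1+β)) = 0.572  ⇒  (1−β)/(1+β) = 0.32718
β = |1 − D²|/(1 + D²) = |1 − 0.32718|/(1 + 0.32718) = 0.507

β ≈ 0.507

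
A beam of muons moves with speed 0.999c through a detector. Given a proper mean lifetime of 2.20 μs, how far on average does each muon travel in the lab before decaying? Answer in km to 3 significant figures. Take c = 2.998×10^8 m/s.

γ = 1/√(1 − 0.999²) = 22.366
Dilated lifetime: Δt = γτ₀ = 22.366 × 2.20 μs = 49.206 μs
d = vΔt = 0.999c × 49.206 μs = 2.9950×10^8 m/s × 4.9206×10^-5 s = 14.7 km

d ≈ 14.7 km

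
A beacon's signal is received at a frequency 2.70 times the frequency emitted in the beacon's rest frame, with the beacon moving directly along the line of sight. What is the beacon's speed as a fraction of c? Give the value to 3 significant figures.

f_obs/f_src = √((1+β)/(1−β)) = 2.70  ⇒  (1+β)/(1−β) = 7.2900
β = |1 − D²|/(1 + D²) = |1 − 7.2900|/(1 + 7.2900) = 0.759

β ≈ 0.759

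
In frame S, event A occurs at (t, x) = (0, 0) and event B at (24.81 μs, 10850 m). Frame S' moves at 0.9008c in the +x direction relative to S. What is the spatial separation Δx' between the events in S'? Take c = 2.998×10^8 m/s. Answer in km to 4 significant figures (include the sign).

Δx' ≈ 9.557 km

γ = 1/√(1 − 0.9008²) = 2.30290
Δx' = γ(Δx − vΔt) = 2.30290 × (10850 m − 0.9008×(2.998×10^8 m/s)×24.81×10^-6 s)
= 2.30290 × (4149.82 m) = 9.557 km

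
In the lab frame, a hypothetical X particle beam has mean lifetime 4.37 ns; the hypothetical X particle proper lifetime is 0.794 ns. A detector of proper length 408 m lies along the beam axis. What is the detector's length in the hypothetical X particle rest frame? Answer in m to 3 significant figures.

Time dilation ⇒ γ = Δt/τ₀ = 4.37/0.794 = 5.5038
Length contraction: L = L₀/γ = 408/5.5038 = 74.1 m

L ≈ 74.1 m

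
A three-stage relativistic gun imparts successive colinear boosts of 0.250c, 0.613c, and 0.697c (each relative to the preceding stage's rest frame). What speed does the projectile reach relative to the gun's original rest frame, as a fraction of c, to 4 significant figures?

u ≈ 0.9499c

Compose boost 2: (0.613 + 0.250)/(1 + 0.613×0.250) = 0.8630/1.15325 = 0.748320
Compose boost 3: (0.697 + 0.748320)/(1 + 0.697×0.748320) = 1.44532/1.52158 = 0.9499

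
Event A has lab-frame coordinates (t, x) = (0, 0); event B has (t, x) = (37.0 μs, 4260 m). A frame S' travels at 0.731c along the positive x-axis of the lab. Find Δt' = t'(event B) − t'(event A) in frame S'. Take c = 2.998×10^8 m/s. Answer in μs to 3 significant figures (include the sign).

γ = 1/√(1 − 0.731²) = 1.4655
Δt' = γ(Δt − vΔx/c²) = 1.4655 × (37.0 μs − 0.731×4260 m / (2.998×10^8 m/s))
= 1.4655 × (26.613 μs) = 39.0 μs

Δt' ≈ 39.0 μs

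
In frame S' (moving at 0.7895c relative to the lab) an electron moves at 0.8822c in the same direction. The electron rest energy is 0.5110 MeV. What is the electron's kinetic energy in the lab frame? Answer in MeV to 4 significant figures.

K ≈ 2.489 MeV

u_lab = (0.8822 + 0.7895)/(1 + 0.8822×0.7895) = 0.9853835
γ = 1/√(1 − 0.9853835²) = 5.87024
K = (γ − 1)m₀c² = (5.87024 − 1) × 0.5110 = 4.87024 × 0.5110 = 2.489 MeV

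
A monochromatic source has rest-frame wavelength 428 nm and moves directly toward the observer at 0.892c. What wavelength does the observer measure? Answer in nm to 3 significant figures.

Relativistic Doppler: λ_obs = λ_src √((1−β)/(1+β))
= 428 × √(0.10800/1.8920) = 428 × 0.23892 = 102 nm

λ_obs ≈ 102 nm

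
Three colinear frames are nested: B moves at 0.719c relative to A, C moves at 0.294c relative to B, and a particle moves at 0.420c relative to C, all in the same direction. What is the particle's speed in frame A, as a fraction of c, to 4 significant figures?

Compose boost 2: (0.294 + 0.719)/(1 + 0.294×0.719) = 1.013/1.21139 = 0.836232
Compose boost 3: (0.420 + 0.836232)/(1 + 0.420×0.836232) = 1.25623/1.35122 = 0.9297

u ≈ 0.9297c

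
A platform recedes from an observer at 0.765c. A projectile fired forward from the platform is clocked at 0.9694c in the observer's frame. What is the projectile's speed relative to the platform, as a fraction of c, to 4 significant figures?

u' ≈ 0.7910c

Inverse velocity addition: u' = (u − v)/(1 − uv/c²)
= (0.9694 − 0.765)/(1 − 0.9694×0.765) = 0.2044/0.258409 = 0.7910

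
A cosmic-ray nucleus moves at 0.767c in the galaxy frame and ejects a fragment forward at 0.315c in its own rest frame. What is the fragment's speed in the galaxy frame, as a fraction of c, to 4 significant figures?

Compose boost 2: (0.315 + 0.767)/(1 + 0.315×0.767) = 1.082/1.24161 = 0.8715

u ≈ 0.8715c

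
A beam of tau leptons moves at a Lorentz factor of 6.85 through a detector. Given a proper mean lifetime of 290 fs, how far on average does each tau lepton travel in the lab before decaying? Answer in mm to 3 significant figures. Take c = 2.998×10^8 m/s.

β = √(1 − 1/γ²) = √(1 − 1/6.85²) = 0.98929
Dilated lifetime: Δt = γτ₀ = 6.85 × 290 fs = 1986.5 fs
d = vΔt = 0.98929c × 1986.5 fs = 2.9659×10^8 m/s × 1.9865×10^-12 s = 0.589 mm

d ≈ 0.589 mm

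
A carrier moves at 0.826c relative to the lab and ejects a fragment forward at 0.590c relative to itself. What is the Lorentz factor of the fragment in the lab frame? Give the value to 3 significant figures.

γ ≈ 3.27

u_lab = (0.590 + 0.826)/(1 + 0.590×0.826) = 1.416/1.48734 = 0.952035
γ = 1/√(1 − 0.952035²) = 3.27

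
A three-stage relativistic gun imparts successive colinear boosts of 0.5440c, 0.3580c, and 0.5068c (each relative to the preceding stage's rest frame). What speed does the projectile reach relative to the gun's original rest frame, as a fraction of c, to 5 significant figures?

Compose boost 2: (0.3580 + 0.5440)/(1 + 0.3580×0.5440) = 0.90200/1.194752 = 0.7549684
Compose boost 3: (0.5068 + 0.7549684)/(1 + 0.5068×0.7549684) = 1.261768/1.382618 = 0.91259

u ≈ 0.91259c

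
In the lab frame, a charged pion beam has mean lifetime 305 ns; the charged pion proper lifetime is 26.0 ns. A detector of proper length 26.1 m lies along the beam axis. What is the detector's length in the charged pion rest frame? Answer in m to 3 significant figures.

Time dilation ⇒ γ = Δt/τ₀ = 305/26.0 = 11.731
Length contraction: L = L₀/γ = 26.1/11.731 = 2.22 m

L ≈ 2.22 m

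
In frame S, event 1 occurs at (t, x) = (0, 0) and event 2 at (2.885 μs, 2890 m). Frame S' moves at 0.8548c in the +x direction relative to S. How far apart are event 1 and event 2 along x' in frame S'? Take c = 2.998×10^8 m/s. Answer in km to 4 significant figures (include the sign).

Δx' ≈ 4.144 km

γ = 1/√(1 − 0.8548²) = 1.92694
Δx' = γ(Δx − vΔt) = 1.92694 × (2890 m − 0.8548×(2.998×10^8 m/s)×2.885×10^-6 s)
= 1.92694 × (2150.66 m) = 4.144 km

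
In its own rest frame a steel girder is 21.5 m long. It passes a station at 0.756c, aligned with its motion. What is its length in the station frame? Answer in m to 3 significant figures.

γ = 1/√(1 − 0.756²) = 1.5277
Length contraction: L = L₀/γ = 21.5/1.5277 = 14.1 m

L ≈ 14.1 m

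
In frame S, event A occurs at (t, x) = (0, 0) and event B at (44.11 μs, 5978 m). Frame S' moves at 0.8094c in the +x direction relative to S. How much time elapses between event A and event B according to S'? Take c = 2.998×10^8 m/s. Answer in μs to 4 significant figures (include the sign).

γ = 1/√(1 − 0.8094²) = 1.70283
Δt' = γ(Δt − vΔx/c²) = 1.70283 × (44.11 μs − 0.8094×5978 m / (2.998×10^8 m/s))
= 1.70283 × (27.9706 μs) = 47.63 μs

Δt' ≈ 47.63 μs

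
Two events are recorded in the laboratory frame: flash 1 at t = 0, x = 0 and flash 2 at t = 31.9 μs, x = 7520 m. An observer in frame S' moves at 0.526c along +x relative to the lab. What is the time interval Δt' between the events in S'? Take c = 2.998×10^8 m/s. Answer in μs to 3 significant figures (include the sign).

Δt' ≈ 22.0 μs

γ = 1/√(1 − 0.526²) = 1.1758
Δt' = γ(Δt − vΔx/c²) = 1.1758 × (31.9 μs − 0.526×7520 m / (2.998×10^8 m/s))
= 1.1758 × (18.706 μs) = 22.0 μs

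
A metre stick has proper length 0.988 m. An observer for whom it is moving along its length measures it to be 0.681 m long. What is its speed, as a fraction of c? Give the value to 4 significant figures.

β ≈ 0.7245

γ = L₀/L = 0.988/0.681 = 1.45081
β = √(1 − 1/γ²) = 0.7245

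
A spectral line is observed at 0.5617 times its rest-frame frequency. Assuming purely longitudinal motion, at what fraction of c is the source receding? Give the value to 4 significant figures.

β ≈ 0.5203

f_obs/f_src = √((1−β)/(1+β)) = 0.5617  ⇒  (1−β)/(1+β) = 0.315507
β = |1 − D²|/(1 + D²) = |1 − 0.315507|/(1 + 0.315507) = 0.5203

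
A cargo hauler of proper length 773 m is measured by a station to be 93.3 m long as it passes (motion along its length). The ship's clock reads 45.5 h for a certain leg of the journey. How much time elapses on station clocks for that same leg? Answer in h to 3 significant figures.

Length contraction ⇒ γ = L₀/L = 773/93.3 = 8.2851
Time dilation: Δt = γτ₀ = 8.2851 × 45.5 h = 377 h

Δt ≈ 377 h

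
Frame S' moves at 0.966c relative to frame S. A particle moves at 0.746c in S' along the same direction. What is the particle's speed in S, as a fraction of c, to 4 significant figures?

Relativistic velocity addition: u = (u' + v)/(1 + u'v/c²)
= (0.746 + 0.966)/(1 + 0.746×0.966) = 1.712/1.72064 = 0.9950

u ≈ 0.9950c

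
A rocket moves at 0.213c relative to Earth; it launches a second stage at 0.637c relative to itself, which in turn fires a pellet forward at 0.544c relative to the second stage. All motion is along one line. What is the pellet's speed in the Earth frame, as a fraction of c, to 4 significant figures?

u ≈ 0.9185c

Compose boost 2: (0.637 + 0.213)/(1 + 0.637×0.213) = 0.8500/1.13568 = 0.748450
Compose boost 3: (0.544 + 0.748450)/(1 + 0.544×0.748450) = 1.29245/1.40716 = 0.9185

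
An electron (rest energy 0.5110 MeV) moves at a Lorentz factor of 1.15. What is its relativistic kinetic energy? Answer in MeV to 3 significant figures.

K ≈ 0.0766 MeV

γ = 1.15 (given)
K = (γ − 1)m₀c² = (1.15 − 1) × 0.5110 MeV = 0.15000 × 0.5110 MeV = 0.0766 MeV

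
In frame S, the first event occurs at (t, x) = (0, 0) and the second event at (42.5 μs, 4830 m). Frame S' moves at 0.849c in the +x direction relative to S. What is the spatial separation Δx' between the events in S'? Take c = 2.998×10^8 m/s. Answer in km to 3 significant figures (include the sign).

γ = 1/√(1 − 0.849²) = 1.8925
Δx' = γ(Δx − vΔt) = 1.8925 × (4830 m − 0.849×(2.998×10^8 m/s)×42.5×10^-6 s)
= 1.8925 × (-5987.5 m) = -11.3 km

Δx' ≈ -11.3 km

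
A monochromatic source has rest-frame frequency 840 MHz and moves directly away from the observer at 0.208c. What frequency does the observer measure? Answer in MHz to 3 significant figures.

Relativistic Doppler: f_obs = f_src √((1−β)/(1+β))
= 840 × √(0.79200/1.2080) = 840 × 0.80971 = 680 MHz

f_obs ≈ 680 MHz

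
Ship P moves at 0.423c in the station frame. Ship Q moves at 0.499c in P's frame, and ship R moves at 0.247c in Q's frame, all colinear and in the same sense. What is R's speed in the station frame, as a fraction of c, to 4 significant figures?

u ≈ 0.8487c

Compose boost 2: (0.499 + 0.423)/(1 + 0.499×0.423) = 0.9220/1.21108 = 0.761306
Compose boost 3: (0.247 + 0.761306)/(1 + 0.247×0.761306) = 1.00831/1.18804 = 0.8487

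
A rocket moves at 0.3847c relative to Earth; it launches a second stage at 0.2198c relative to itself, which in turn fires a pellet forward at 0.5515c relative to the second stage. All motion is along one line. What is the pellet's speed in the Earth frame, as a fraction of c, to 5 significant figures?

Compose boost 2: (0.2198 + 0.3847)/(1 + 0.2198×0.3847) = 0.60450/1.084557 = 0.5573704
Compose boost 3: (0.5515 + 0.5573704)/(1 + 0.5515×0.5573704) = 1.108870/1.307390 = 0.84816

u ≈ 0.84816c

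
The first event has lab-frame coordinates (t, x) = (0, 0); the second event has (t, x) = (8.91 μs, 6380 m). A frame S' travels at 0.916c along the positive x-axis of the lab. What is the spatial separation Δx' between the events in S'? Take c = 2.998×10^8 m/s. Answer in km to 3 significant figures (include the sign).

Δx' ≈ 9.80 km

γ = 1/√(1 − 0.916²) = 2.4927
Δx' = γ(Δx − vΔt) = 2.4927 × (6380 m − 0.916×(2.998×10^8 m/s)×8.91×10^-6 s)
= 2.4927 × (3933.2 m) = 9.80 km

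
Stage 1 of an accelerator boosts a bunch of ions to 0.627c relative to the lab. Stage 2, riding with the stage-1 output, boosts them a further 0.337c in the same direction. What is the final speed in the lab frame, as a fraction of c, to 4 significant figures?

u ≈ 0.7958c

Compose boost 2: (0.337 + 0.627)/(1 + 0.337×0.627) = 0.9640/1.21130 = 0.7958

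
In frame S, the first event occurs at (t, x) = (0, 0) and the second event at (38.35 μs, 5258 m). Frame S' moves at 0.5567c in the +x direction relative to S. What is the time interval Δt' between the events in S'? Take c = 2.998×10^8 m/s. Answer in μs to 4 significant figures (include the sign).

γ = 1/√(1 − 0.5567²) = 1.20378
Δt' = γ(Δt − vΔx/c²) = 1.20378 × (38.35 μs − 0.5567×5258 m / (2.998×10^8 m/s))
= 1.20378 × (28.5864 μs) = 34.41 μs

Δt' ≈ 34.41 μs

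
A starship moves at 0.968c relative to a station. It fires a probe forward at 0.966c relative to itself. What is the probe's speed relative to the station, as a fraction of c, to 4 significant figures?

u ≈ 0.9994c

Relativistic velocity addition: u = (u' + v)/(1 + u'v/c²)
= (0.966 + 0.968)/(1 + 0.966×0.968) = 1.934/1.93509 = 0.9994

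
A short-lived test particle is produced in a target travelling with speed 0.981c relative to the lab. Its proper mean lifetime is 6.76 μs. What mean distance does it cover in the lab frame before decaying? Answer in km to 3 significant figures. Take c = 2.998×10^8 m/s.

d ≈ 10.2 km

γ = 1/√(1 − 0.981²) = 5.1544
Dilated lifetime: Δt = γτ₀ = 5.1544 × 6.76 μs = 34.844 μs
d = vΔt = 0.981c × 34.844 μs = 2.9410×10^8 m/s × 3.4844×10^-5 s = 10.2 km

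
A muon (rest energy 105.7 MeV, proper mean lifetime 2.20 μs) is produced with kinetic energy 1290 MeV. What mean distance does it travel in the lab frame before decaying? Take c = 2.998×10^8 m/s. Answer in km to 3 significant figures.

γ = 1 + K/(m₀c²) = 1 + 1290/105.7 = 13.204
β = √(1 − 1/γ²) = 0.99713
Dilated lifetime: γτ₀ = 13.204 × 2.20 μs = 29.050 μs
d = βc·γτ₀ = 0.99713 × (2.998×10^8 m/s) × 2.9050×10^-5 s = 8.68 km

d ≈ 8.68 km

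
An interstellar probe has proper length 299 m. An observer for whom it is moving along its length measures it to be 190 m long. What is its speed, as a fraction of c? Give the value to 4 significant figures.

γ = L₀/L = 299/190 = 1.57368
β = √(1 − 1/γ²) = 0.7721

β ≈ 0.7721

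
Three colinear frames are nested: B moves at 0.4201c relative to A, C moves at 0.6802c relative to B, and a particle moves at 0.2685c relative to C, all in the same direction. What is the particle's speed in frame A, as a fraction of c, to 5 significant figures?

Compose boost 2: (0.6802 + 0.4201)/(1 + 0.6802×0.4201) = 1.1003/1.285752 = 0.8557638
Compose boost 3: (0.2685 + 0.8557638)/(1 + 0.2685×0.8557638) = 1.124264/1.229773 = 0.91420

u ≈ 0.91420c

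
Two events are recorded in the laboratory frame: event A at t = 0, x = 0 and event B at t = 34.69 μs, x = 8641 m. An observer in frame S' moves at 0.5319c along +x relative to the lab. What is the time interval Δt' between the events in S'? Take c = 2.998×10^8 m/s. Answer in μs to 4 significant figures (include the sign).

γ = 1/√(1 − 0.5319²) = 1.18091
Δt' = γ(Δt − vΔx/c²) = 1.18091 × (34.69 μs − 0.5319×8641 m / (2.998×10^8 m/s))
= 1.18091 × (19.3593 μs) = 22.86 μs

Δt' ≈ 22.86 μs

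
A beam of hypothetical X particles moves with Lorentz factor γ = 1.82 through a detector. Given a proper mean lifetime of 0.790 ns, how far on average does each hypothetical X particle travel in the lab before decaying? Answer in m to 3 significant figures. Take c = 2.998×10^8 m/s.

β = √(1 − 1/γ²) = √(1 − 1/1.82²) = 0.83553
Dilated lifetime: Δt = γτ₀ = 1.82 × 0.790 ns = 1.4378 ns
d = vΔt = 0.83553c × 1.4378 ns = 2.5049×10^8 m/s × 1.4378×10^-9 s = 0.360 m

d ≈ 0.360 m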